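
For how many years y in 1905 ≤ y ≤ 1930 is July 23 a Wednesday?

4

Day of week of July 23 in each year:
1905: Sun, 1906: Mon, 1907: Tue, 1908: Thu, 1909: Fri, 1910: Sat, 1911: Sun, 1912: Tue, 1913: Wed ✓, 1914: Thu, 1915: Fri, 1916: Sun, 1917: Mon, 1918: Tue, 1919: Wed ✓, 1920: Fri, 1921: Sat, 1922: Sun, 1923: Mon, 1924: Wed ✓, 1925: Thu, 1926: Fri, 1927: Sat, 1928: Mon, 1929: Tue, 1930: Wed ✓
Wednesdays: 1913, 1919, 1924, 1930.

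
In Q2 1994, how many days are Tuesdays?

13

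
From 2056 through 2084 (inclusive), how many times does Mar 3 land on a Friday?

Day of week of March 3 in each year:
2056: Fri ✓, 2057: Sat, 2058: Sun, 2059: Mon, 2060: Wed, 2061: Thu, 2062: Fri ✓, 2063: Sat, 2064: Mon, 2065: Tue, 2066: Wed, 2067: Thu, 2068: Sat, 2069: Sun, 2070: Mon, 2071: Tue, 2072: Thu, 2073: Fri ✓, 2074: Sat, 2075: Sun, 2076: Tue, 2077: Wed, 2078: Thu, 2079: Fri ✓, 2080: Sun, 2081: Mon, 2082: Tue, 2083: Wed, 2084: Fri ✓
Fridays: 2056, 2062, 2073, 2079, 2084.

5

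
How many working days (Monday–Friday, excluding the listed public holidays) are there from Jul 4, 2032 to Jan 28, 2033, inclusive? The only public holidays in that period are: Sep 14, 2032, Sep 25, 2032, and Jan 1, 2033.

149 working days

Jul 4, 2032 is a Sunday.
The range spans 209 days (inclusive of both endpoints).
209 = 7 × 29 + 6, so there are 29 full weeks plus 6 extra days.
Each full week contributes 5 weekdays (Mon–Fri): 29 × 5 = 145.
The 6 extra days are Sun, Mon, Tue, Wed, Thu, Fri — 5 of them qualify.
Total: 145 + 5 = 150.
Holidays: Sep 14, 2032 (Tue); Sep 25, 2032 (Sat); Jan 1, 2033 (Sat).
1 of the 3 holidays fall on weekdays; the rest are weekends and were already excluded.
Business days: 150 − 1 = 149.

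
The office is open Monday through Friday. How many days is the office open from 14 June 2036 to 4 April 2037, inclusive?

210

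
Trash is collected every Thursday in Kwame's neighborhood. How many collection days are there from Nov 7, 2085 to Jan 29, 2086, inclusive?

12

Nov 7, 2085 is a Wednesday.
That's 84 days from start to end, counting both.
84 = 7 × 12, so the span is exactly 12 full weeks.
Each full week contributes one Thursday: 12 so far.
Total: 12.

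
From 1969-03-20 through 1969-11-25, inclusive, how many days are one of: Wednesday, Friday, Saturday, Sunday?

143

1969-03-20 is a Thursday.
The range spans 251 days (inclusive of both endpoints).
251 = 7 × 35 + 6, so there are 35 full weeks plus 6 extra days.
Each full week contributes 4 days from the set (Wed, Fri, Sat, Sun): 35 × 4 = 140.
The 6 extra days are Thursday, Friday, Saturday, Sunday, Monday, Tuesday — 3 of them qualify.
Total: 140 + 3 = 143.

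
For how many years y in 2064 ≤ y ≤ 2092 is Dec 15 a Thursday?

4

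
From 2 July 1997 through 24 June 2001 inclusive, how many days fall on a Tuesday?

207 Tuesdays

2 July 1997 is a Wednesday.
That's 1454 days from start to end, counting both.
1454 = 7 × 207 + 5, so there are 207 full weeks plus 5 extra days.
Each full week contributes one Tuesday: 207 so far.
The 5 extra days are Wednesday, Thursday, Friday, Saturday, Sunday — none qualify.
Total: 207 + 0 = 207.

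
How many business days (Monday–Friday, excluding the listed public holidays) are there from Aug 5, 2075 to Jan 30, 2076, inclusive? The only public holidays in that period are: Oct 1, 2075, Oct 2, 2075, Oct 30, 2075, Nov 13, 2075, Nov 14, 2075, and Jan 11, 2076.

Aug 5, 2075 is a Monday.
From Aug 5, 2075 to Jan 30, 2076 is 179 days inclusive.
179 = 7 × 25 + 4, so there are 25 full weeks plus 4 extra days.
Each full week contributes 5 weekdays (Mon–Fri): 25 × 5 = 125.
The 4 extra days are Mon, Tue, Wed, Thu — 4 of them qualify.
Total: 125 + 4 = 129.
Holidays: Oct 1, 2075 (Tue); Oct 2, 2075 (Wed); Oct 30, 2075 (Wed); Nov 13, 2075 (Wed); Nov 14, 2075 (Thu); Jan 11, 2076 (Sat).
5 of the 6 holidays fall on weekdays; the rest are weekends and were already excluded.
Business days: 129 − 5 = 124.

124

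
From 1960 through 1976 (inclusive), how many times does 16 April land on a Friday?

3

Day of week of April 16 in each year:
1960: Sat, 1961: Sun, 1962: Mon, 1963: Tue, 1964: Thu, 1965: Fri ✓, 1966: Sat, 1967: Sun, 1968: Tue, 1969: Wed, 1970: Thu, 1971: Fri ✓, 1972: Sun, 1973: Mon, 1974: Tue, 1975: Wed, 1976: Fri ✓
Fridays: 1965, 1971, 1976.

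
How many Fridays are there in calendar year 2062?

1 January 2062 is a Sunday.
The range spans 365 days (inclusive of both endpoints).
365 = 7 × 52 + 1, so there are 52 full weeks plus 1 extra day.
Each full week contributes one Friday: 52 so far.
The 1 extra day is Sunday — none qualify.
Total: 52 + 0 = 52.

52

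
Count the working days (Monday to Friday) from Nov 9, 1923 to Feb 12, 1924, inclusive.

Nov 9, 1923 is a Friday.
That's 96 days from start to end, counting both.
96 = 7 × 13 + 5, so there are 13 full weeks plus 5 extra days.
Each full week contributes 5 weekdays (Mon–Fri): 13 × 5 = 65.
The 5 extra days are Fri, Sat, Sun, Mon, Tue — 3 of them qualify.
Total: 65 + 3 = 68.

68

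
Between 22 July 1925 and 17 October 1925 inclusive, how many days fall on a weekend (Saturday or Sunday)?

25

22 July 1925 is a Wednesday.
That's 88 days from start to end, counting both.
88 = 7 × 12 + 4, so there are 12 full weeks plus 4 extra days.
Each full week contributes 2 weekend days (Sat, Sun): 12 × 2 = 24.
The 4 extra days are Wed, Thu, Fri, Sat — 1 of them qualifies.
Total: 24 + 1 = 25.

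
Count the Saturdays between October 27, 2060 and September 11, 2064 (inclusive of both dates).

October 27, 2060 is a Wednesday.
That's 1416 days from start to end, counting both.
1416 = 7 × 202 + 2, so there are 202 full weeks plus 2 extra days.
Each full week contributes one Saturday: 202 so far.
The 2 extra days are Wednesday, Thursday — none qualify.
Total: 202 + 0 = 202.

202 Saturdays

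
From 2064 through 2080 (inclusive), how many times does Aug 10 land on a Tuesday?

2

Day of week of August 10 in each year:
2064: Sun, 2065: Mon, 2066: Tue ✓, 2067: Wed, 2068: Fri, 2069: Sat, 2070: Sun, 2071: Mon, 2072: Wed, 2073: Thu, 2074: Fri, 2075: Sat, 2076: Mon, 2077: Tue ✓, 2078: Wed, 2079: Thu, 2080: Sat
Tuesdays: 2066, 2077.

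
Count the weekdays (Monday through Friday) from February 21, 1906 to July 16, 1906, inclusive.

February 21, 1906 is a Wednesday.
That's 146 days from start to end, counting both.
146 = 7 × 20 + 6, so there are 20 full weeks plus 6 extra days.
Each full week contributes 5 weekdays (Mon–Fri): 20 × 5 = 100.
The 6 extra days are Wednesday, Thursday, Friday, Saturday, Sunday, Monday — 4 of them qualify.
Total: 100 + 4 = 104.

104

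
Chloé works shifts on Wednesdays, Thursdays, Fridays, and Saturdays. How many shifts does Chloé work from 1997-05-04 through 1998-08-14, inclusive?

267

1997-05-04 is a Sunday.
From 1997-05-04 to 1998-08-14 is 468 days inclusive.
468 = 7 × 66 + 6, so there are 66 full weeks plus 6 extra days.
Each full week contributes 4 days from the set (Wed, Thu, Fri, Sat): 66 × 4 = 264.
The 6 extra days are Sun, Mon, Tue, Wed, Thu, Fri — 3 of them qualify.
Total: 264 + 3 = 267.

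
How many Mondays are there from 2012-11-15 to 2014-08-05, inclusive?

90 Mondays

2012-11-15 is a Thursday.
The range spans 629 days (inclusive of both endpoints).
629 = 7 × 89 + 6, so there are 89 full weeks plus 6 extra days.
Each full week contributes one Monday: 89 so far.
The 6 extra days are Thu, Fri, Sat, Sun, Mon, Tue — 1 of them qualifies.
Total: 89 + 1 = 90.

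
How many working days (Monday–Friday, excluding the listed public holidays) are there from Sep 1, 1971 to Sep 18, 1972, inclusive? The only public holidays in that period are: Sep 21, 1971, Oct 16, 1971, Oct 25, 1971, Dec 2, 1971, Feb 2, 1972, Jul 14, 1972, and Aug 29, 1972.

Sep 1, 1971 is a Wednesday.
That's 384 days from start to end, counting both.
384 = 7 × 54 + 6, so there are 54 full weeks plus 6 extra days.
Each full week contributes 5 weekdays (Mon–Fri): 54 × 5 = 270.
The 6 extra days are Wed, Thu, Fri, Sat, Sun, Mon — 4 of them qualify.
Total: 270 + 4 = 274.
Holidays: Sep 21, 1971 (Tue); Oct 16, 1971 (Sat); Oct 25, 1971 (Mon); Dec 2, 1971 (Thu); Feb 2, 1972 (Wed); Jul 14, 1972 (Fri); Aug 29, 1972 (Tue).
6 of the 7 holidays fall on weekdays; the rest are weekends and were already excluded.
Business days: 274 − 6 = 268.

268 working days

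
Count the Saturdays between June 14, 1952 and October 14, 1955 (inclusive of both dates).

June 14, 1952 is a Saturday.
From June 14, 1952 to October 14, 1955 is 1218 days inclusive.
1218 = 7 × 174, so the span is exactly 174 full weeks.
Each full week contributes one Saturday: 174 so far.
Total: 174.

174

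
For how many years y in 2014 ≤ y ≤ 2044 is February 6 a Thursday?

5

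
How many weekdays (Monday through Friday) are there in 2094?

Jan 1, 2094 is a Friday.
The range spans 365 days (inclusive of both endpoints).
365 = 7 × 52 + 1, so there are 52 full weeks plus 1 extra day.
Each full week contributes 5 weekdays (Mon–Fri): 52 × 5 = 260.
The 1 extra day is Friday — 1 of them qualifies.
Total: 260 + 1 = 261.

261 weekdays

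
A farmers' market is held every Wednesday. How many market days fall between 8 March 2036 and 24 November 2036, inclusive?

8 March 2036 is a Saturday.
That's 262 days from start to end, counting both.
262 = 7 × 37 + 3, so there are 37 full weeks plus 3 extra days.
Each full week contributes one Wednesday: 37 so far.
The 3 extra days are Saturday, Sunday, Monday — none qualify.
Total: 37 + 0 = 37.

37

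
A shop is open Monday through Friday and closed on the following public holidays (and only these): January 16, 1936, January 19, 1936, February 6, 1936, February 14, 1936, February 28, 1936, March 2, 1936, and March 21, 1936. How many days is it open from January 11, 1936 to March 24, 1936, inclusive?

47

January 11, 1936 is a Saturday.
From January 11, 1936 to March 24, 1936 is 74 days inclusive.
74 = 7 × 10 + 4, so there are 10 full weeks plus 4 extra days.
Each full week contributes 5 weekdays (Mon–Fri): 10 × 5 = 50.
The 4 extra days are Saturday, Sunday, Monday, Tuesday — 2 of them qualify.
Total: 50 + 2 = 52.
Holidays: January 16, 1936 (Thu); January 19, 1936 (Sun); February 6, 1936 (Thu); February 14, 1936 (Fri); February 28, 1936 (Fri); March 2, 1936 (Mon); March 21, 1936 (Sat).
5 of the 7 holidays fall on weekdays; the rest are weekends and were already excluded.
Business days: 52 − 5 = 47.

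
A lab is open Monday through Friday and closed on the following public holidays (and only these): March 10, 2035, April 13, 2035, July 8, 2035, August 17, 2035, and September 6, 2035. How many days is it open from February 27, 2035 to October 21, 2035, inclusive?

166

February 27, 2035 is a Tuesday.
That's 237 days from start to end, counting both.
237 = 7 × 33 + 6, so there are 33 full weeks plus 6 extra days.
Each full week contributes 5 weekdays (Mon–Fri): 33 × 5 = 165.
The 6 extra days are Tue, Wed, Thu, Fri, Sat, Sun — 4 of them qualify.
Total: 165 + 4 = 169.
Holidays: March 10, 2035 (Sat); April 13, 2035 (Fri); July 8, 2035 (Sun); August 17, 2035 (Fri); September 6, 2035 (Thu).
3 of the 5 holidays fall on weekdays; the rest are weekends and were already excluded.
Business days: 169 − 3 = 166.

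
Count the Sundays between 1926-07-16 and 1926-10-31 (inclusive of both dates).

16 Sundays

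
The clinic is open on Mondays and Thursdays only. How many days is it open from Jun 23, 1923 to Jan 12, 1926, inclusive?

Jun 23, 1923 is a Saturday.
From Jun 23, 1923 to Jan 12, 1926 is 935 days inclusive.
935 = 7 × 133 + 4, so there are 133 full weeks plus 4 extra days.
Each full week contributes 2 days from the set (Mon, Thu): 133 × 2 = 266.
The 4 extra days are Sat, Sun, Mon, Tue — 1 of them qualifies.
Total: 266 + 1 = 267.

267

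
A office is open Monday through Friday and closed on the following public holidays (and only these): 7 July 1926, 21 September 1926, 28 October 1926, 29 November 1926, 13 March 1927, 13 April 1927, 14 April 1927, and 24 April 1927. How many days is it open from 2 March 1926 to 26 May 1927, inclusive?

317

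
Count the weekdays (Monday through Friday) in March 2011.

2011-03-01 is a Tuesday.
From 2011-03-01 to 2011-03-31 is 31 days inclusive.
31 = 7 × 4 + 3, so there are 4 full weeks plus 3 extra days.
Each full week contributes 5 weekdays (Mon–Fri): 4 × 5 = 20.
The 3 extra days are Tue, Wed, Thu — 3 of them qualify.
Total: 20 + 3 = 23.

23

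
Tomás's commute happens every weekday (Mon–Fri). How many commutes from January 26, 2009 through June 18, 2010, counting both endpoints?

365

January 26, 2009 is a Monday.
That's 509 days from start to end, counting both.
509 = 7 × 72 + 5, so there are 72 full weeks plus 5 extra days.
Each full week contributes 5 weekdays (Mon–Fri): 72 × 5 = 360.
The 5 extra days are Monday, Tuesday, Wednesday, Thursday, Friday — 5 of them qualify.
Total: 360 + 5 = 365.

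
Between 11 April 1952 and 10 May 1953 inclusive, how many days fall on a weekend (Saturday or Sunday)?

11 April 1952 is a Friday.
From 11 April 1952 to 10 May 1953 is 395 days inclusive.
395 = 7 × 56 + 3, so there are 56 full weeks plus 3 extra days.
Each full week contributes 2 weekend days (Sat, Sun): 56 × 2 = 112.
The 3 extra days are Friday, Saturday, Sunday — 2 of them qualify.
Total: 112 + 2 = 114.

114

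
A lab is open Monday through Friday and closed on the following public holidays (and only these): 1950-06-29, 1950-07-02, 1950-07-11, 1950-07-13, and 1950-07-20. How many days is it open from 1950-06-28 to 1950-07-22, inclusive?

14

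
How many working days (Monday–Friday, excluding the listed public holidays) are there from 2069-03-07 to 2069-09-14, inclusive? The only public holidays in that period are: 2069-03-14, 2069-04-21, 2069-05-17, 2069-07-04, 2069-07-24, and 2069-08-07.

132

2069-03-07 is a Thursday.
The range spans 192 days (inclusive of both endpoints).
192 = 7 × 27 + 3, so there are 27 full weeks plus 3 extra days.
Each full week contributes 5 weekdays (Mon–Fri): 27 × 5 = 135.
The 3 extra days are Thu, Fri, Sat — 2 of them qualify.
Total: 135 + 2 = 137.
Holidays: 2069-03-14 (Thu); 2069-04-21 (Sun); 2069-05-17 (Fri); 2069-07-04 (Thu); 2069-07-24 (Wed); 2069-08-07 (Wed).
5 of the 6 holidays fall on weekdays; the rest are weekends and were already excluded.
Business days: 137 − 5 = 132.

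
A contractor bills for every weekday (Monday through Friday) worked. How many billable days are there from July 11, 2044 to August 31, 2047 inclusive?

July 11, 2044 is a Monday.
That's 1147 days from start to end, counting both.
1147 = 7 × 163 + 6, so there are 163 full weeks plus 6 extra days.
Each full week contributes 5 weekdays (Mon–Fri): 163 × 5 = 815.
The 6 extra days are Mon, Tue, Wed, Thu, Fri, Sat — 5 of them qualify.
Total: 815 + 5 = 820.

820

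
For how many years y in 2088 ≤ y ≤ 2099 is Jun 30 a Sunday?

1

Day of week of June 30 in each year:
2088: Wed, 2089: Thu, 2090: Fri, 2091: Sat, 2092: Mon, 2093: Tue, 2094: Wed, 2095: Thu, 2096: Sat, 2097: Sun ✓, 2098: Mon, 2099: Tue
Sundays: 2097.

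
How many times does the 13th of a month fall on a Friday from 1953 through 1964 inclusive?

23

Friday-the-13ths by year:
1953: Feb, Mar, Nov
1954: Aug
1955: May
1956: Jan, Apr, Jul
1957: Sep, Dec
1958: Jun
1959: Feb, Mar, Nov
1960: May
1961: Jan, Oct
1962: Apr, Jul
1963: Sep, Dec
1964: Mar, Nov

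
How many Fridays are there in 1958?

52

1 January 1958 is a Wednesday.
That's 365 days from start to end, counting both.
365 = 7 × 52 + 1, so there are 52 full weeks plus 1 extra day.
Each full week contributes one Friday: 52 so far.
The 1 extra day is Wednesday — none qualify.
Total: 52 + 0 = 52.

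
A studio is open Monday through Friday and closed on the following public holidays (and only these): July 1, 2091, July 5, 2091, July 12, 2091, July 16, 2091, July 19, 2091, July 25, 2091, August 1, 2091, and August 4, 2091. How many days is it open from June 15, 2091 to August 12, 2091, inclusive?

35

June 15, 2091 is a Friday.
The range spans 59 days (inclusive of both endpoints).
59 = 7 × 8 + 3, so there are 8 full weeks plus 3 extra days.
Each full week contributes 5 weekdays (Mon–Fri): 8 × 5 = 40.
The 3 extra days are Fri, Sat, Sun — 1 of them qualifies.
Total: 40 + 1 = 41.
Holidays: July 1, 2091 (Sun); July 5, 2091 (Thu); July 12, 2091 (Thu); July 16, 2091 (Mon); July 19, 2091 (Thu); July 25, 2091 (Wed); August 1, 2091 (Wed); August 4, 2091 (Sat).
6 of the 8 holidays fall on weekdays; the rest are weekends and were already excluded.
Business days: 41 − 6 = 35.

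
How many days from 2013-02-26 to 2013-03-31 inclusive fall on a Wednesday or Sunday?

2013-02-26 is a Tuesday.
The range spans 34 days (inclusive of both endpoints).
34 = 7 × 4 + 6, so there are 4 full weeks plus 6 extra days.
Each full week contributes 2 days from the set (Wed, Sun): 4 × 2 = 8.
The 6 extra days are Tuesday, Wednesday, Thursday, Friday, Saturday, Sunday — 2 of them qualify.
Total: 8 + 2 = 10.

10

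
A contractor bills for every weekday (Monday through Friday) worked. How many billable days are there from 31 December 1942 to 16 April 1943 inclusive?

77 weekdays

31 December 1942 is a Thursday.
The range spans 107 days (inclusive of both endpoints).
107 = 7 × 15 + 2, so there are 15 full weeks plus 2 extra days.
Each full week contributes 5 weekdays (Mon–Fri): 15 × 5 = 75.
The 2 extra days are Thursday, Friday — 2 of them qualify.
Total: 75 + 2 = 77.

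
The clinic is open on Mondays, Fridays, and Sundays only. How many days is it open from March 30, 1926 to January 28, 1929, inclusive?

444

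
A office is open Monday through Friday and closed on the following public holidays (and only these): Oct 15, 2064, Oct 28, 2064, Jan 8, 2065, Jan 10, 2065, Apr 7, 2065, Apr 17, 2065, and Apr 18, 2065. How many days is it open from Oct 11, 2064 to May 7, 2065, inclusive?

144

Oct 11, 2064 is a Saturday.
The range spans 209 days (inclusive of both endpoints).
209 = 7 × 29 + 6, so there are 29 full weeks plus 6 extra days.
Each full week contributes 5 weekdays (Mon–Fri): 29 × 5 = 145.
The 6 extra days are Sat, Sun, Mon, Tue, Wed, Thu — 4 of them qualify.
Total: 145 + 4 = 149.
Holidays: Oct 15, 2064 (Wed); Oct 28, 2064 (Tue); Jan 8, 2065 (Thu); Jan 10, 2065 (Sat); Apr 7, 2065 (Tue); Apr 17, 2065 (Fri); Apr 18, 2065 (Sat).
5 of the 7 holidays fall on weekdays; the rest are weekends and were already excluded.
Business days: 149 − 5 = 144.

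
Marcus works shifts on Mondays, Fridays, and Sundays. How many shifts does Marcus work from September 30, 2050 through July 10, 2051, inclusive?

123

September 30, 2050 is a Friday.
That's 284 days from start to end, counting both.
284 = 7 × 40 + 4, so there are 40 full weeks plus 4 extra days.
Each full week contributes 3 days from the set (Mon, Fri, Sun): 40 × 3 = 120.
The 4 extra days are Fri, Sat, Sun, Mon — 3 of them qualify.
Total: 120 + 3 = 123.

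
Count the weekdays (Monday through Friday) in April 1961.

April 1, 1961 is a Saturday.
From April 1, 1961 to April 30, 1961 is 30 days inclusive.
30 = 7 × 4 + 2, so there are 4 full weeks plus 2 extra days.
Each full week contributes 5 weekdays (Mon–Fri): 4 × 5 = 20.
The 2 extra days are Sat, Sun — none qualify.
Total: 20 + 0 = 20.

20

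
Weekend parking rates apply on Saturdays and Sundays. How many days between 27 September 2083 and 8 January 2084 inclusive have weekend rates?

29

27 September 2083 is a Monday.
That's 104 days from start to end, counting both.
104 = 7 × 14 + 6, so there are 14 full weeks plus 6 extra days.
Each full week contributes 2 weekend days (Sat, Sun): 14 × 2 = 28.
The 6 extra days are Mon, Tue, Wed, Thu, Fri, Sat — 1 of them qualifies.
Total: 28 + 1 = 29.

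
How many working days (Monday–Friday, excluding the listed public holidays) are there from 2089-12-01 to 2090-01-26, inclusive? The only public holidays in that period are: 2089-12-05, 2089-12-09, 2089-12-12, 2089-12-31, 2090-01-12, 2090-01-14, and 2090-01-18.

36

2089-12-01 is a Thursday.
That's 57 days from start to end, counting both.
57 = 7 × 8 + 1, so there are 8 full weeks plus 1 extra day.
Each full week contributes 5 weekdays (Mon–Fri): 8 × 5 = 40.
The 1 extra day is Thursday — 1 of them qualifies.
Total: 40 + 1 = 41.
Holidays: 2089-12-05 (Mon); 2089-12-09 (Fri); 2089-12-12 (Mon); 2089-12-31 (Sat); 2090-01-12 (Thu); 2090-01-14 (Sat); 2090-01-18 (Wed).
5 of the 7 holidays fall on weekdays; the rest are weekends and were already excluded.
Business days: 41 − 5 = 36.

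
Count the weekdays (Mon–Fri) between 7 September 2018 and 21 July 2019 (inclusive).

226

7 September 2018 is a Friday.
That's 318 days from start to end, counting both.
318 = 7 × 45 + 3, so there are 45 full weeks plus 3 extra days.
Each full week contributes 5 weekdays (Mon–Fri): 45 × 5 = 225.
The 3 extra days are Fri, Sat, Sun — 1 of them qualifies.
Total: 225 + 1 = 226.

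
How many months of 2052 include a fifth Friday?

A month has five Fridays exactly when Friday falls within its first (length − 28) days.
Jan: 31 days, starts Mon → 5 of Mon, Tue, Wed
Feb: 29 days, starts Thu → 5 of Thu
Mar: 31 days, starts Fri → 5 of Fri, Sat, Sun ✓
Apr: 30 days, starts Mon → 5 of Mon, Tue
May: 31 days, starts Wed → 5 of Wed, Thu, Fri ✓
Jun: 30 days, starts Sat → 5 of Sat, Sun
Jul: 31 days, starts Mon → 5 of Mon, Tue, Wed
Aug: 31 days, starts Thu → 5 of Thu, Fri, Sat ✓
Sep: 30 days, starts Sun → 5 of Sun, Mon
Oct: 31 days, starts Tue → 5 of Tue, Wed, Thu
Nov: 30 days, starts Fri → 5 of Fri, Sat ✓
Dec: 31 days, starts Sun → 5 of Sun, Mon, Tue
Months with five Fridays: Mar, May, Aug, Nov.

4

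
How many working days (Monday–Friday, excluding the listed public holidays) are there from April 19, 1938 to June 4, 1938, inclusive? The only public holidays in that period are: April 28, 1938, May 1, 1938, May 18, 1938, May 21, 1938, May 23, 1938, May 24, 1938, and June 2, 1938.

29

April 19, 1938 is a Tuesday.
From April 19, 1938 to June 4, 1938 is 47 days inclusive.
47 = 7 × 6 + 5, so there are 6 full weeks plus 5 extra days.
Each full week contributes 5 weekdays (Mon–Fri): 6 × 5 = 30.
The 5 extra days are Tue, Wed, Thu, Fri, Sat — 4 of them qualify.
Total: 30 + 4 = 34.
Holidays: April 28, 1938 (Thu); May 1, 1938 (Sun); May 18, 1938 (Wed); May 21, 1938 (Sat); May 23, 1938 (Mon); May 24, 1938 (Tue); June 2, 1938 (Thu).
5 of the 7 holidays fall on weekdays; the rest are weekends and were already excluded.
Business days: 34 − 5 = 29.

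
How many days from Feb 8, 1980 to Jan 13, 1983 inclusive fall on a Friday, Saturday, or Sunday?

459

Feb 8, 1980 is a Friday.
From Feb 8, 1980 to Jan 13, 1983 is 1071 days inclusive.
1071 = 7 × 153, so the span is exactly 153 full weeks.
Each full week contributes 3 days from the set (Fri, Sat, Sun): 153 × 3 = 459.
Total: 459.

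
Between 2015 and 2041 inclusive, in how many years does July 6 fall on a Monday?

Day of week of July 6 in each year:
2015: Mon ✓, 2016: Wed, 2017: Thu, 2018: Fri, 2019: Sat, 2020: Mon ✓, 2021: Tue, 2022: Wed, 2023: Thu, 2024: Sat, 2025: Sun, 2026: Mon ✓, 2027: Tue, 2028: Thu, 2029: Fri, 2030: Sat, 2031: Sun, 2032: Tue, 2033: Wed, 2034: Thu, 2035: Fri, 2036: Sun, 2037: Mon ✓, 2038: Tue, 2039: Wed, 2040: Fri, 2041: Sat
Mondays: 2015, 2020, 2026, 2037.

4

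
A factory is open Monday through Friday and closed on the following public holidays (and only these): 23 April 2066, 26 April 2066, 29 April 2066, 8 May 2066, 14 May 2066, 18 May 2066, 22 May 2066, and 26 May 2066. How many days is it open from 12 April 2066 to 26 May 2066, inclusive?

27

12 April 2066 is a Monday.
That's 45 days from start to end, counting both.
45 = 7 × 6 + 3, so there are 6 full weeks plus 3 extra days.
Each full week contributes 5 weekdays (Mon–Fri): 6 × 5 = 30.
The 3 extra days are Mon, Tue, Wed — 3 of them qualify.
Total: 30 + 3 = 33.
Holidays: 23 April 2066 (Fri); 26 April 2066 (Mon); 29 April 2066 (Thu); 8 May 2066 (Sat); 14 May 2066 (Fri); 18 May 2066 (Tue); 22 May 2066 (Sat); 26 May 2066 (Wed).
6 of the 8 holidays fall on weekdays; the rest are weekends and were already excluded.
Business days: 33 − 6 = 27.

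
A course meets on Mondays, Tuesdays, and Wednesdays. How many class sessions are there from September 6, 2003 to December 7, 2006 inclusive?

September 6, 2003 is a Saturday.
That's 1189 days from start to end, counting both.
1189 = 7 × 169 + 6, so there are 169 full weeks plus 6 extra days.
Each full week contributes 3 days from the set (Mon, Tue, Wed): 169 × 3 = 507.
The 6 extra days are Saturday, Sunday, Monday, Tuesday, Wednesday, Thursday — 3 of them qualify.
Total: 507 + 3 = 510.

510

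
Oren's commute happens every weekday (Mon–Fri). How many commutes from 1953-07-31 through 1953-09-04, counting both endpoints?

26 weekdays

1953-07-31 is a Friday.
From 1953-07-31 to 1953-09-04 is 36 days inclusive.
36 = 7 × 5 + 1, so there are 5 full weeks plus 1 extra day.
Each full week contributes 5 weekdays (Mon–Fri): 5 × 5 = 25.
The 1 extra day is Fri — 1 of them qualifies.
Total: 25 + 1 = 26.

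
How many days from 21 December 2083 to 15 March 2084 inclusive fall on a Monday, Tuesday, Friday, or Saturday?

21 December 2083 is a Tuesday.
That's 86 days from start to end, counting both.
86 = 7 × 12 + 2, so there are 12 full weeks plus 2 extra days.
Each full week contributes 4 days from the set (Mon, Tue, Fri, Sat): 12 × 4 = 48.
The 2 extra days are Tue, Wed — 1 of them qualifies.
Total: 48 + 1 = 49.

49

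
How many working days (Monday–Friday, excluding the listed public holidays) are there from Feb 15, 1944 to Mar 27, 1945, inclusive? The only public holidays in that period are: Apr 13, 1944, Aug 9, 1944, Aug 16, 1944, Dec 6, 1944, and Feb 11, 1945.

Feb 15, 1944 is a Tuesday.
From Feb 15, 1944 to Mar 27, 1945 is 407 days inclusive.
407 = 7 × 58 + 1, so there are 58 full weeks plus 1 extra day.
Each full week contributes 5 weekdays (Mon–Fri): 58 × 5 = 290.
The 1 extra day is Tuesday — 1 of them qualifies.
Total: 290 + 1 = 291.
Holidays: Apr 13, 1944 (Thu); Aug 9, 1944 (Wed); Aug 16, 1944 (Wed); Dec 6, 1944 (Wed); Feb 11, 1945 (Sun).
4 of the 5 holidays fall on weekdays; the rest are weekends and were already excluded.
Business days: 291 − 4 = 287.

287 working days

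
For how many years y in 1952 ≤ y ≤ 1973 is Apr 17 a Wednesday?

Day of week of April 17 in each year:
1952: Thu, 1953: Fri, 1954: Sat, 1955: Sun, 1956: Tue, 1957: Wed ✓, 1958: Thu, 1959: Fri, 1960: Sun, 1961: Mon, 1962: Tue, 1963: Wed ✓, 1964: Fri, 1965: Sat, 1966: Sun, 1967: Mon, 1968: Wed ✓, 1969: Thu, 1970: Fri, 1971: Sat, 1972: Mon, 1973: Tue
Wednesdays: 1957, 1963, 1968.

3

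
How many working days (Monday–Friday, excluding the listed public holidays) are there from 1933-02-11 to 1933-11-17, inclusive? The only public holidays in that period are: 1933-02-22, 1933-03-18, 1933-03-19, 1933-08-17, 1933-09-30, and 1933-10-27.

1933-02-11 is a Saturday.
The range spans 280 days (inclusive of both endpoints).
280 = 7 × 40, so the span is exactly 40 full weeks.
Each full week contributes 5 weekdays (Mon–Fri): 40 × 5 = 200.
Holidays: 1933-02-22 (Wed); 1933-03-18 (Sat); 1933-03-19 (Sun); 1933-08-17 (Thu); 1933-09-30 (Sat); 1933-10-27 (Fri).
3 of the 6 holidays fall on weekdays; the rest are weekends and were already excluded.
Business days: 200 − 3 = 197.

197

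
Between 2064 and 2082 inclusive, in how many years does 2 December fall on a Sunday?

2

Day of week of December 2 in each year:
2064: Tue, 2065: Wed, 2066: Thu, 2067: Fri, 2068: Sun ✓, 2069: Mon, 2070: Tue, 2071: Wed, 2072: Fri, 2073: Sat, 2074: Sun ✓, 2075: Mon, 2076: Wed, 2077: Thu, 2078: Fri, 2079: Sat, 2080: Mon, 2081: Tue, 2082: Wed
Sundays: 2068, 2074.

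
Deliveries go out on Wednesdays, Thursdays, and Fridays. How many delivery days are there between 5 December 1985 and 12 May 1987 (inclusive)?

5 December 1985 is a Thursday.
That's 524 days from start to end, counting both.
524 = 7 × 74 + 6, so there are 74 full weeks plus 6 extra days.
Each full week contributes 3 days from the set (Wed, Thu, Fri): 74 × 3 = 222.
The 6 extra days are Thu, Fri, Sat, Sun, Mon, Tue — 2 of them qualify.
Total: 222 + 2 = 224.

224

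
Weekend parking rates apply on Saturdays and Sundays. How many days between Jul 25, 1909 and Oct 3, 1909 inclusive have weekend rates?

Jul 25, 1909 is a Sunday.
From Jul 25, 1909 to Oct 3, 1909 is 71 days inclusive.
71 = 7 × 10 + 1, so there are 10 full weeks plus 1 extra day.
Each full week contributes 2 weekend days (Sat, Sun): 10 × 2 = 20.
The 1 extra day is Sunday — 1 of them qualifies.
Total: 20 + 1 = 21.

21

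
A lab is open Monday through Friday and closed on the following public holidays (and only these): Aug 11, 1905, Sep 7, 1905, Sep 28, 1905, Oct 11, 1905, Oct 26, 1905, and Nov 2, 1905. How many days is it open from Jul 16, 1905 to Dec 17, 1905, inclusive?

104 business days

Jul 16, 1905 is a Sunday.
The range spans 155 days (inclusive of both endpoints).
155 = 7 × 22 + 1, so there are 22 full weeks plus 1 extra day.
Each full week contributes 5 weekdays (Mon–Fri): 22 × 5 = 110.
The 1 extra day is Sunday — none qualify.
Total: 110 + 0 = 110.
Holidays: Aug 11, 1905 (Fri); Sep 7, 1905 (Thu); Sep 28, 1905 (Thu); Oct 11, 1905 (Wed); Oct 26, 1905 (Thu); Nov 2, 1905 (Thu).
All 6 holidays fall on weekdays, so subtract 6.
Business days: 110 − 6 = 104.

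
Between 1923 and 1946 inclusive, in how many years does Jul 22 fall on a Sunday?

Day of week of July 22 in each year:
1923: Sun ✓, 1924: Tue, 1925: Wed, 1926: Thu, 1927: Fri, 1928: Sun ✓, 1929: Mon, 1930: Tue, 1931: Wed, 1932: Fri, 1933: Sat, 1934: Sun ✓, 1935: Mon, 1936: Wed, 1937: Thu, 1938: Fri, 1939: Sat, 1940: Mon, 1941: Tue, 1942: Wed, 1943: Thu, 1944: Sat, 1945: Sun ✓, 1946: Mon
Sundays: 1923, 1928, 1934, 1945.

4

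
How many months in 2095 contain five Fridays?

A month has five Fridays exactly when Friday falls within its first (length − 28) days.
Jan: 31 days, starts Sat → 5 of Sat, Sun, Mon
Feb: 28 days, starts Tue → 5 of (none)
Mar: 31 days, starts Tue → 5 of Tue, Wed, Thu
Apr: 30 days, starts Fri → 5 of Fri, Sat ✓
May: 31 days, starts Sun → 5 of Sun, Mon, Tue
Jun: 30 days, starts Wed → 5 of Wed, Thu
Jul: 31 days, starts Fri → 5 of Fri, Sat, Sun ✓
Aug: 31 days, starts Mon → 5 of Mon, Tue, Wed
Sep: 30 days, starts Thu → 5 of Thu, Fri ✓
Oct: 31 days, starts Sat → 5 of Sat, Sun, Mon
Nov: 30 days, starts Tue → 5 of Tue, Wed
Dec: 31 days, starts Thu → 5 of Thu, Fri, Sat ✓
Months with five Fridays: Apr, Jul, Sep, Dec.

4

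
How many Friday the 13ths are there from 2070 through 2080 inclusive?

19

Friday-the-13ths by year:
2070: Jun
2071: Feb, Mar, Nov
2072: May
2073: Jan, Oct
2074: Apr, Jul
2075: Sep, Dec
2076: Mar, Nov
2077: Aug
2078: May
2079: Jan, Oct
2080: Sep, Dec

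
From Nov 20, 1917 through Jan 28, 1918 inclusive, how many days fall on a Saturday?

10

Nov 20, 1917 is a Tuesday.
The range spans 70 days (inclusive of both endpoints).
70 = 7 × 10, so the span is exactly 10 full weeks.
Each full week contributes one Saturday: 10 so far.
Total: 10.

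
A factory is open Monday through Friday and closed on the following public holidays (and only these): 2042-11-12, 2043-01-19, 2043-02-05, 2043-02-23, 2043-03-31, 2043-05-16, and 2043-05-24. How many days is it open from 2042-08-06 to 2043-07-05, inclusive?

233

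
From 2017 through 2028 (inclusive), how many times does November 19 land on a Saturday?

Day of week of November 19 in each year:
2017: Sun, 2018: Mon, 2019: Tue, 2020: Thu, 2021: Fri, 2022: Sat ✓, 2023: Sun, 2024: Tue, 2025: Wed, 2026: Thu, 2027: Fri, 2028: Sun
Saturdays: 2022.

1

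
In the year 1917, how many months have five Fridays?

A month has five Fridays exactly when Friday falls within its first (length − 28) days.
Jan: 31 days, starts Mon → 5 of Mon, Tue, Wed
Feb: 28 days, starts Thu → 5 of (none)
Mar: 31 days, starts Thu → 5 of Thu, Fri, Sat ✓
Apr: 30 days, starts Sun → 5 of Sun, Mon
May: 31 days, starts Tue → 5 of Tue, Wed, Thu
Jun: 30 days, starts Fri → 5 of Fri, Sat ✓
Jul: 31 days, starts Sun → 5 of Sun, Mon, Tue
Aug: 31 days, starts Wed → 5 of Wed, Thu, Fri ✓
Sep: 30 days, starts Sat → 5 of Sat, Sun
Oct: 31 days, starts Mon → 5 of Mon, Tue, Wed
Nov: 30 days, starts Thu → 5 of Thu, Fri ✓
Dec: 31 days, starts Sat → 5 of Sat, Sun, Mon
Months with five Fridays: Mar, Jun, Aug, Nov.

4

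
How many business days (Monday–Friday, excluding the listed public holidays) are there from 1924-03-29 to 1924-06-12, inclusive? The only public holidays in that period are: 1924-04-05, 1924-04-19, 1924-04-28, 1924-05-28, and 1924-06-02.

51 business days

1924-03-29 is a Saturday.
From 1924-03-29 to 1924-06-12 is 76 days inclusive.
76 = 7 × 10 + 6, so there are 10 full weeks plus 6 extra days.
Each full week contributes 5 weekdays (Mon–Fri): 10 × 5 = 50.
The 6 extra days are Saturday, Sunday, Monday, Tuesday, Wednesday, Thursday — 4 of them qualify.
Total: 50 + 4 = 54.
Holidays: 1924-04-05 (Sat); 1924-04-19 (Sat); 1924-04-28 (Mon); 1924-05-28 (Wed); 1924-06-02 (Mon).
3 of the 5 holidays fall on weekdays; the rest are weekends and were already excluded.
Business days: 54 − 3 = 51.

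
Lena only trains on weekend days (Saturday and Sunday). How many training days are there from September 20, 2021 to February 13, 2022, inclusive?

September 20, 2021 is a Monday.
From September 20, 2021 to February 13, 2022 is 147 days inclusive.
147 = 7 × 21, so the span is exactly 21 full weeks.
Each full week contributes 2 weekend days (Sat, Sun): 21 × 2 = 42.
Total: 42.

42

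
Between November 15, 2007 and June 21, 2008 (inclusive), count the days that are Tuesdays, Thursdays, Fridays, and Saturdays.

November 15, 2007 is a Thursday.
That's 220 days from start to end, counting both.
220 = 7 × 31 + 3, so there are 31 full weeks plus 3 extra days.
Each full week contributes 4 days from the set (Tue, Thu, Fri, Sat): 31 × 4 = 124.
The 3 extra days are Thu, Fri, Sat — 3 of them qualify.
Total: 124 + 3 = 127.

127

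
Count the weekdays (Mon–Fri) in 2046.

261 weekdays

2046-01-01 is a Monday.
From 2046-01-01 to 2046-12-31 is 365 days inclusive.
365 = 7 × 52 + 1, so there are 52 full weeks plus 1 extra day.
Each full week contributes 5 weekdays (Mon–Fri): 52 × 5 = 260.
The 1 extra day is Mon — 1 of them qualifies.
Total: 260 + 1 = 261.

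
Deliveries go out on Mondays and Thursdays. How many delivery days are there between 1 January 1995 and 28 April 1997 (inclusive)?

243

1 January 1995 is a Sunday.
The range spans 849 days (inclusive of both endpoints).
849 = 7 × 121 + 2, so there are 121 full weeks plus 2 extra days.
Each full week contributes 2 days from the set (Mon, Thu): 121 × 2 = 242.
The 2 extra days are Sunday, Monday — 1 of them qualifies.
Total: 242 + 1 = 243.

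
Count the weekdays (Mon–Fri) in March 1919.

21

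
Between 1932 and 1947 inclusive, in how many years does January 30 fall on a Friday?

1

Day of week of January 30 in each year:
1932: Sat, 1933: Mon, 1934: Tue, 1935: Wed, 1936: Thu, 1937: Sat, 1938: Sun, 1939: Mon, 1940: Tue, 1941: Thu, 1942: Fri ✓, 1943: Sat, 1944: Sun, 1945: Tue, 1946: Wed, 1947: Thu
Fridays: 1942.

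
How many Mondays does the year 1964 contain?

Jan 1, 1964 is a Wednesday.
That's 366 days from start to end, counting both.
366 = 7 × 52 + 2, so there are 52 full weeks plus 2 extra days.
Each full week contributes one Monday: 52 so far.
The 2 extra days are Wednesday, Thursday — none qualify.
Total: 52 + 0 = 52.

52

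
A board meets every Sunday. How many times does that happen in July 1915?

4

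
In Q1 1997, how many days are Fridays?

13

1 January 1997 is a Wednesday.
From 1 January 1997 to 31 March 1997 is 90 days inclusive.
90 = 7 × 12 + 6, so there are 12 full weeks plus 6 extra days.
Each full week contributes one Friday: 12 so far.
The 6 extra days are Wed, Thu, Fri, Sat, Sun, Mon — 1 of them qualifies.
Total: 12 + 1 = 13.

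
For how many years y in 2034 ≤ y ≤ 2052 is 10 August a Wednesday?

Day of week of August 10 in each year:
2034: Thu, 2035: Fri, 2036: Sun, 2037: Mon, 2038: Tue, 2039: Wed ✓, 2040: Fri, 2041: Sat, 2042: Sun, 2043: Mon, 2044: Wed ✓, 2045: Thu, 2046: Fri, 2047: Sat, 2048: Mon, 2049: Tue, 2050: Wed ✓, 2051: Thu, 2052: Sat
Wednesdays: 2039, 2044, 2050.

3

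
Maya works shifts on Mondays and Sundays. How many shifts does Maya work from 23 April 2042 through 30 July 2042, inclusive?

23 April 2042 is a Wednesday.
That's 99 days from start to end, counting both.
99 = 7 × 14 + 1, so there are 14 full weeks plus 1 extra day.
Each full week contributes 2 days from the set (Mon, Sun): 14 × 2 = 28.
The 1 extra day is Wed — none qualify.
Total: 28 + 0 = 28.

28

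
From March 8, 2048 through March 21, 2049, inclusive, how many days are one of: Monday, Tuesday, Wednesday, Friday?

March 8, 2048 is a Sunday.
The range spans 379 days (inclusive of both endpoints).
379 = 7 × 54 + 1, so there are 54 full weeks plus 1 extra day.
Each full week contributes 4 days from the set (Mon, Tue, Wed, Fri): 54 × 4 = 216.
The 1 extra day is Sun — none qualify.
Total: 216 + 0 = 216.

216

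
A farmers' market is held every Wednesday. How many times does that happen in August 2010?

August 1, 2010 is a Sunday.
The range spans 31 days (inclusive of both endpoints).
31 = 7 × 4 + 3, so there are 4 full weeks plus 3 extra days.
Each full week contributes one Wednesday: 4 so far.
The 3 extra days are Sun, Mon, Tue — none qualify.
Total: 4 + 0 = 4.

4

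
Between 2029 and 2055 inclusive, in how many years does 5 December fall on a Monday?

Day of week of December 5 in each year:
2029: Wed, 2030: Thu, 2031: Fri, 2032: Sun, 2033: Mon ✓, 2034: Tue, 2035: Wed, 2036: Fri, 2037: Sat, 2038: Sun, 2039: Mon ✓, 2040: Wed, 2041: Thu, 2042: Fri, 2043: Sat, 2044: Mon ✓, 2045: Tue, 2046: Wed, 2047: Thu, 2048: Sat, 2049: Sun, 2050: Mon ✓, 2051: Tue, 2052: Thu, 2053: Fri, 2054: Sat, 2055: Sun
Mondays: 2033, 2039, 2044, 2050.

4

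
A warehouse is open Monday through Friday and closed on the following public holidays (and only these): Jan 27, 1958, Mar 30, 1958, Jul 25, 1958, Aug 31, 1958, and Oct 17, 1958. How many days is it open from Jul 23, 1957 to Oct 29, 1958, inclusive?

Jul 23, 1957 is a Tuesday.
That's 464 days from start to end, counting both.
464 = 7 × 66 + 2, so there are 66 full weeks plus 2 extra days.
Each full week contributes 5 weekdays (Mon–Fri): 66 × 5 = 330.
The 2 extra days are Tuesday, Wednesday — 2 of them qualify.
Total: 330 + 2 = 332.
Holidays: Jan 27, 1958 (Mon); Mar 30, 1958 (Sun); Jul 25, 1958 (Fri); Aug 31, 1958 (Sun); Oct 17, 1958 (Fri).
3 of the 5 holidays fall on weekdays; the rest are weekends and were already excluded.
Business days: 332 − 3 = 329.

329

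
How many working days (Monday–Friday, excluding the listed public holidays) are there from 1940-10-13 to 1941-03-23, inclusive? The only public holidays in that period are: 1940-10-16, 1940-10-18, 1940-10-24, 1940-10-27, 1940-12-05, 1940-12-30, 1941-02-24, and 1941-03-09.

109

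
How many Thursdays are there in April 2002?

4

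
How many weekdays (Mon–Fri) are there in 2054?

261

Jan 1, 2054 is a Thursday.
The range spans 365 days (inclusive of both endpoints).
365 = 7 × 52 + 1, so there are 52 full weeks plus 1 extra day.
Each full week contributes 5 weekdays (Mon–Fri): 52 × 5 = 260.
The 1 extra day is Thu — 1 of them qualifies.
Total: 260 + 1 = 261.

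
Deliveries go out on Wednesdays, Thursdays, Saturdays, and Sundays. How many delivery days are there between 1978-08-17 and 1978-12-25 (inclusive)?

75

1978-08-17 is a Thursday.
That's 131 days from start to end, counting both.
131 = 7 × 18 + 5, so there are 18 full weeks plus 5 extra days.
Each full week contributes 4 days from the set (Wed, Thu, Sat, Sun): 18 × 4 = 72.
The 5 extra days are Thu, Fri, Sat, Sun, Mon — 3 of them qualify.
Total: 72 + 3 = 75.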